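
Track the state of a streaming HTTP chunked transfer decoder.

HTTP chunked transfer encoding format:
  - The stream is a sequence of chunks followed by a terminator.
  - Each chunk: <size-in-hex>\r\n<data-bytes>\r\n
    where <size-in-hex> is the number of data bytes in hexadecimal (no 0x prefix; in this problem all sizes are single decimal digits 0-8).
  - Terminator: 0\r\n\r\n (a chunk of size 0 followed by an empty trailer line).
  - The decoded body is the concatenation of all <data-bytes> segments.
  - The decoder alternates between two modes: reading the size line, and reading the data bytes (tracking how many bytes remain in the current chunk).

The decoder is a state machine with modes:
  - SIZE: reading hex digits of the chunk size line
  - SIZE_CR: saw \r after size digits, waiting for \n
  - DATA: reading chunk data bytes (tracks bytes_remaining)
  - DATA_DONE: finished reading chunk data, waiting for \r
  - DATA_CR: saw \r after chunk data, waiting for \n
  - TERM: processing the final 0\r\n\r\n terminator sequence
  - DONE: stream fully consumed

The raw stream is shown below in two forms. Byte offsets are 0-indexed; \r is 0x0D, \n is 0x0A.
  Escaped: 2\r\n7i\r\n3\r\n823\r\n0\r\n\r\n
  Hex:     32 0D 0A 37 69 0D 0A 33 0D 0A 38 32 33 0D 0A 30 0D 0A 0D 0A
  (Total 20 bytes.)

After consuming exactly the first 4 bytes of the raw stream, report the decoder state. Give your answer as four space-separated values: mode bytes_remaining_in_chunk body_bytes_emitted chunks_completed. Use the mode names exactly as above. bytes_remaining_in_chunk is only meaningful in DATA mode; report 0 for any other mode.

Answer: DATA 1 1 0

Derivation:
Byte 0 = '2': mode=SIZE remaining=0 emitted=0 chunks_done=0
Byte 1 = 0x0D: mode=SIZE_CR remaining=0 emitted=0 chunks_done=0
Byte 2 = 0x0A: mode=DATA remaining=2 emitted=0 chunks_done=0
Byte 3 = '7': mode=DATA remaining=1 emitted=1 chunks_done=0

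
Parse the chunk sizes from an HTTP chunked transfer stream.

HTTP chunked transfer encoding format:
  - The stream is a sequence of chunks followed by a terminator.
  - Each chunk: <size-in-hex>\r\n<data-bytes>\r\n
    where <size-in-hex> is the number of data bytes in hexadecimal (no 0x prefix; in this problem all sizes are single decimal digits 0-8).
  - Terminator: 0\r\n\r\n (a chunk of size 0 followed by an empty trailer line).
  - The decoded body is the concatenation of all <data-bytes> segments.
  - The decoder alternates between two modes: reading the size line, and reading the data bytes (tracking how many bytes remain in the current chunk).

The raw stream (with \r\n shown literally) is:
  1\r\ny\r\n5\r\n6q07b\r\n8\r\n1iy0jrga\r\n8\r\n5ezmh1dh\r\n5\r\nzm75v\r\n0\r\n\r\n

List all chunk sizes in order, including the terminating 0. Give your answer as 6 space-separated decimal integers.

Chunk 1: stream[0..1]='1' size=0x1=1, data at stream[3..4]='y' -> body[0..1], body so far='y'
Chunk 2: stream[6..7]='5' size=0x5=5, data at stream[9..14]='6q07b' -> body[1..6], body so far='y6q07b'
Chunk 3: stream[16..17]='8' size=0x8=8, data at stream[19..27]='1iy0jrga' -> body[6..14], body so far='y6q07b1iy0jrga'
Chunk 4: stream[29..30]='8' size=0x8=8, data at stream[32..40]='5ezmh1dh' -> body[14..22], body so far='y6q07b1iy0jrga5ezmh1dh'
Chunk 5: stream[42..43]='5' size=0x5=5, data at stream[45..50]='zm75v' -> body[22..27], body so far='y6q07b1iy0jrga5ezmh1dhzm75v'
Chunk 6: stream[52..53]='0' size=0 (terminator). Final body='y6q07b1iy0jrga5ezmh1dhzm75v' (27 bytes)

Answer: 1 5 8 8 5 0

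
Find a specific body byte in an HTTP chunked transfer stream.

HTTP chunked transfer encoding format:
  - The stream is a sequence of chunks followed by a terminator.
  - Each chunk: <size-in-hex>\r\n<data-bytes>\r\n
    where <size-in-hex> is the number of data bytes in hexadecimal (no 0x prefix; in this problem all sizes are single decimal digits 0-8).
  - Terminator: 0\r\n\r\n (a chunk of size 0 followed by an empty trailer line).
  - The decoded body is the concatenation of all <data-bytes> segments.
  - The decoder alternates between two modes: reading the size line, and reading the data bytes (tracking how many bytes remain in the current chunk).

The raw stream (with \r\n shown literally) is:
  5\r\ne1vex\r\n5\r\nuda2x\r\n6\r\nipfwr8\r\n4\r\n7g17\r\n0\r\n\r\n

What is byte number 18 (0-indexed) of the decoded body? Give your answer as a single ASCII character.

Chunk 1: stream[0..1]='5' size=0x5=5, data at stream[3..8]='e1vex' -> body[0..5], body so far='e1vex'
Chunk 2: stream[10..11]='5' size=0x5=5, data at stream[13..18]='uda2x' -> body[5..10], body so far='e1vexuda2x'
Chunk 3: stream[20..21]='6' size=0x6=6, data at stream[23..29]='ipfwr8' -> body[10..16], body so far='e1vexuda2xipfwr8'
Chunk 4: stream[31..32]='4' size=0x4=4, data at stream[34..38]='7g17' -> body[16..20], body so far='e1vexuda2xipfwr87g17'
Chunk 5: stream[40..41]='0' size=0 (terminator). Final body='e1vexuda2xipfwr87g17' (20 bytes)
Body byte 18 = '1'

Answer: 1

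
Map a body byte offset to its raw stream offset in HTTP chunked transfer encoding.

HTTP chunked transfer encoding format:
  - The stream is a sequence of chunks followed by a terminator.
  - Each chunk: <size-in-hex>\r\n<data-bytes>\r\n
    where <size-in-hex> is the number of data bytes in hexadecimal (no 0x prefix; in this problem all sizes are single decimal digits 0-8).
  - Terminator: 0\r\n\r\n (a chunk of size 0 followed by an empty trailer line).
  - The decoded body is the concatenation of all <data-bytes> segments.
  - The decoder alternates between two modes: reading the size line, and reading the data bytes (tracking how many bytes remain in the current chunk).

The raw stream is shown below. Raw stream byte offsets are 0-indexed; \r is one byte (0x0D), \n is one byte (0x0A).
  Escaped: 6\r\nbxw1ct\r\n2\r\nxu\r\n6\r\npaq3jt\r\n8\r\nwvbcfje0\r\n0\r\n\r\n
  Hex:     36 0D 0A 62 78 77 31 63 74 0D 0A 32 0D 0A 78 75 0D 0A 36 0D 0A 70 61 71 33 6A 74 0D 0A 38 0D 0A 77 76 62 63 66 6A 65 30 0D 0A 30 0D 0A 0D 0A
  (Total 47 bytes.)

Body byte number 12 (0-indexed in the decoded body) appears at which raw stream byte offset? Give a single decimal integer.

Answer: 25

Derivation:
Chunk 1: stream[0..1]='6' size=0x6=6, data at stream[3..9]='bxw1ct' -> body[0..6], body so far='bxw1ct'
Chunk 2: stream[11..12]='2' size=0x2=2, data at stream[14..16]='xu' -> body[6..8], body so far='bxw1ctxu'
Chunk 3: stream[18..19]='6' size=0x6=6, data at stream[21..27]='paq3jt' -> body[8..14], body so far='bxw1ctxupaq3jt'
Chunk 4: stream[29..30]='8' size=0x8=8, data at stream[32..40]='wvbcfje0' -> body[14..22], body so far='bxw1ctxupaq3jtwvbcfje0'
Chunk 5: stream[42..43]='0' size=0 (terminator). Final body='bxw1ctxupaq3jtwvbcfje0' (22 bytes)
Body byte 12 at stream offset 25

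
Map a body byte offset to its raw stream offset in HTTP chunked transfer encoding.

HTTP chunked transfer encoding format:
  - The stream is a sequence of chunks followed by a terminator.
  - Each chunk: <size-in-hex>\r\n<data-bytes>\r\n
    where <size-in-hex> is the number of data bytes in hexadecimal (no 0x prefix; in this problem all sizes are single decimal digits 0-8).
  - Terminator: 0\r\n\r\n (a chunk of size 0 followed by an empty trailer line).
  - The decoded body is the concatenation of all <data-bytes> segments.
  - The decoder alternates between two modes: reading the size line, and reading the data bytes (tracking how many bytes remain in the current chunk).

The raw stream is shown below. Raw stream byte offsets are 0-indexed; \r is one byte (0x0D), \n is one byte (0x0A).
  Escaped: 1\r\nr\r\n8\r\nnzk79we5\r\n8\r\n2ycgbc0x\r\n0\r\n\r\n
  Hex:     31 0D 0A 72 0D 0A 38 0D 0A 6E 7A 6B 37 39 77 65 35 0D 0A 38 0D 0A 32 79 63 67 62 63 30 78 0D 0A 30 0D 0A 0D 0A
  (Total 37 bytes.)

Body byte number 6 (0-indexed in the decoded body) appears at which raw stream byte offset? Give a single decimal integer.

Chunk 1: stream[0..1]='1' size=0x1=1, data at stream[3..4]='r' -> body[0..1], body so far='r'
Chunk 2: stream[6..7]='8' size=0x8=8, data at stream[9..17]='nzk79we5' -> body[1..9], body so far='rnzk79we5'
Chunk 3: stream[19..20]='8' size=0x8=8, data at stream[22..30]='2ycgbc0x' -> body[9..17], body so far='rnzk79we52ycgbc0x'
Chunk 4: stream[32..33]='0' size=0 (terminator). Final body='rnzk79we52ycgbc0x' (17 bytes)
Body byte 6 at stream offset 14

Answer: 14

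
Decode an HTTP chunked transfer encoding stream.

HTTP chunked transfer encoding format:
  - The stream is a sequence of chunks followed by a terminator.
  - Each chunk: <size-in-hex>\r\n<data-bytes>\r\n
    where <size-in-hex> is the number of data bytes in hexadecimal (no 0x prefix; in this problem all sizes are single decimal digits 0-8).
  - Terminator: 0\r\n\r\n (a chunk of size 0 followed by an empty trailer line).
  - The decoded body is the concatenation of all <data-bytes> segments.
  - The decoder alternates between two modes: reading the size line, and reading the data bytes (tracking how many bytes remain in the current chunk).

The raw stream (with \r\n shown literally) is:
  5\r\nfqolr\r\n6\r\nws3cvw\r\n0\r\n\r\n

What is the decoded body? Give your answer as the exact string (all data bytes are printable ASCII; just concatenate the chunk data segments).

Chunk 1: stream[0..1]='5' size=0x5=5, data at stream[3..8]='fqolr' -> body[0..5], body so far='fqolr'
Chunk 2: stream[10..11]='6' size=0x6=6, data at stream[13..19]='ws3cvw' -> body[5..11], body so far='fqolrws3cvw'
Chunk 3: stream[21..22]='0' size=0 (terminator). Final body='fqolrws3cvw' (11 bytes)

Answer: fqolrws3cvw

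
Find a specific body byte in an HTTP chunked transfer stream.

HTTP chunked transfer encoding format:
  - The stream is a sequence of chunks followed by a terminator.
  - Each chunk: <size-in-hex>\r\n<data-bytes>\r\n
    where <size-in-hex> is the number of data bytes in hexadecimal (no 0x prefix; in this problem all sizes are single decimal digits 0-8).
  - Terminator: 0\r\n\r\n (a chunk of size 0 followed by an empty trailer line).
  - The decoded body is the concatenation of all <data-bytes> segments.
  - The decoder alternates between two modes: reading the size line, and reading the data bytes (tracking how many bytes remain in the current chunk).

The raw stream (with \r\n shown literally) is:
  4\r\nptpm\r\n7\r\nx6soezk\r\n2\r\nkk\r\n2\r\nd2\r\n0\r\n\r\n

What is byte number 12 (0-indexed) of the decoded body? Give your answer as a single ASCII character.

Answer: k

Derivation:
Chunk 1: stream[0..1]='4' size=0x4=4, data at stream[3..7]='ptpm' -> body[0..4], body so far='ptpm'
Chunk 2: stream[9..10]='7' size=0x7=7, data at stream[12..19]='x6soezk' -> body[4..11], body so far='ptpmx6soezk'
Chunk 3: stream[21..22]='2' size=0x2=2, data at stream[24..26]='kk' -> body[11..13], body so far='ptpmx6soezkkk'
Chunk 4: stream[28..29]='2' size=0x2=2, data at stream[31..33]='d2' -> body[13..15], body so far='ptpmx6soezkkkd2'
Chunk 5: stream[35..36]='0' size=0 (terminator). Final body='ptpmx6soezkkkd2' (15 bytes)
Body byte 12 = 'k'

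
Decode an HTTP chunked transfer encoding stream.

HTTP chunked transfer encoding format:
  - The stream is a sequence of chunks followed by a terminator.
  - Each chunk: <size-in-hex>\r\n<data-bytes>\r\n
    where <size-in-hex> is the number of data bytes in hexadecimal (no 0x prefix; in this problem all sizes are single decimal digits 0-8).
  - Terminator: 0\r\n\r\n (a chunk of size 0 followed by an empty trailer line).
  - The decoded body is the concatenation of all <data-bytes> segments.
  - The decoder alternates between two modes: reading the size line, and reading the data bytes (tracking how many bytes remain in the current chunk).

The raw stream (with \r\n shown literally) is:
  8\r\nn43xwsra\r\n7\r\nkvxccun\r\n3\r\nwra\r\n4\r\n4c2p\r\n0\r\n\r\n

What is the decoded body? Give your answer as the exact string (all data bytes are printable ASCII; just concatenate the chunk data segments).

Answer: n43xwsrakvxccunwra4c2p

Derivation:
Chunk 1: stream[0..1]='8' size=0x8=8, data at stream[3..11]='n43xwsra' -> body[0..8], body so far='n43xwsra'
Chunk 2: stream[13..14]='7' size=0x7=7, data at stream[16..23]='kvxccun' -> body[8..15], body so far='n43xwsrakvxccun'
Chunk 3: stream[25..26]='3' size=0x3=3, data at stream[28..31]='wra' -> body[15..18], body so far='n43xwsrakvxccunwra'
Chunk 4: stream[33..34]='4' size=0x4=4, data at stream[36..40]='4c2p' -> body[18..22], body so far='n43xwsrakvxccunwra4c2p'
Chunk 5: stream[42..43]='0' size=0 (terminator). Final body='n43xwsrakvxccunwra4c2p' (22 bytes)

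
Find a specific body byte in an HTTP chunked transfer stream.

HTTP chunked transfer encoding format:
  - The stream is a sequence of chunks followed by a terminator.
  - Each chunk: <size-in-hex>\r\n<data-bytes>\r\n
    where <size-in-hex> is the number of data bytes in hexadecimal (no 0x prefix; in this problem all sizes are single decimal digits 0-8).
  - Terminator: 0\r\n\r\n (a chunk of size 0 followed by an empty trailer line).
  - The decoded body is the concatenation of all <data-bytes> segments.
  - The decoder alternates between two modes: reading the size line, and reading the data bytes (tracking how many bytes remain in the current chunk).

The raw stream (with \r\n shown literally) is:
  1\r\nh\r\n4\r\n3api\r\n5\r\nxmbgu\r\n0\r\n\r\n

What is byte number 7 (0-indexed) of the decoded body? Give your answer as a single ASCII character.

Answer: b

Derivation:
Chunk 1: stream[0..1]='1' size=0x1=1, data at stream[3..4]='h' -> body[0..1], body so far='h'
Chunk 2: stream[6..7]='4' size=0x4=4, data at stream[9..13]='3api' -> body[1..5], body so far='h3api'
Chunk 3: stream[15..16]='5' size=0x5=5, data at stream[18..23]='xmbgu' -> body[5..10], body so far='h3apixmbgu'
Chunk 4: stream[25..26]='0' size=0 (terminator). Final body='h3apixmbgu' (10 bytes)
Body byte 7 = 'b'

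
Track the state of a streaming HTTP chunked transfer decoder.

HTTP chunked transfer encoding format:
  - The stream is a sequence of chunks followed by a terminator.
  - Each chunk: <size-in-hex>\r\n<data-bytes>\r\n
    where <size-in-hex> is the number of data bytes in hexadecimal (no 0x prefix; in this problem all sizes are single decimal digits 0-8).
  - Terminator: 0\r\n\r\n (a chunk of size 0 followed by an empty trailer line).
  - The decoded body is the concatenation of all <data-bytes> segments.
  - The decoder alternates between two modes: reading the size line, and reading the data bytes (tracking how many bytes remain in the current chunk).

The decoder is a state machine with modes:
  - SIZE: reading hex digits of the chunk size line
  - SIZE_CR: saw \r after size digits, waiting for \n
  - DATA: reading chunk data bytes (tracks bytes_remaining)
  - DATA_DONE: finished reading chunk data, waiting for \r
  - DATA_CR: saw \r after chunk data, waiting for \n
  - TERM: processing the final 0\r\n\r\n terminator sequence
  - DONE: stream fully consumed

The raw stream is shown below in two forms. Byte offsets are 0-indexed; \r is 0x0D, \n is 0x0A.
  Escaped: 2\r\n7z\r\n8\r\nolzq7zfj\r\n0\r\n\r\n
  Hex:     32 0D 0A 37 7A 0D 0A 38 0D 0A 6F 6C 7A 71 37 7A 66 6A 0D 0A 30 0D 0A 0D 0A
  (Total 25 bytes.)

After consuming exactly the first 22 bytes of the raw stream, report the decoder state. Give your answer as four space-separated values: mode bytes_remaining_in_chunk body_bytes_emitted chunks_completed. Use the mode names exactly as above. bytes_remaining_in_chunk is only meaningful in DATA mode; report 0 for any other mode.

Answer: SIZE_CR 0 10 2

Derivation:
Byte 0 = '2': mode=SIZE remaining=0 emitted=0 chunks_done=0
Byte 1 = 0x0D: mode=SIZE_CR remaining=0 emitted=0 chunks_done=0
Byte 2 = 0x0A: mode=DATA remaining=2 emitted=0 chunks_done=0
Byte 3 = '7': mode=DATA remaining=1 emitted=1 chunks_done=0
Byte 4 = 'z': mode=DATA_DONE remaining=0 emitted=2 chunks_done=0
Byte 5 = 0x0D: mode=DATA_CR remaining=0 emitted=2 chunks_done=0
Byte 6 = 0x0A: mode=SIZE remaining=0 emitted=2 chunks_done=1
Byte 7 = '8': mode=SIZE remaining=0 emitted=2 chunks_done=1
Byte 8 = 0x0D: mode=SIZE_CR remaining=0 emitted=2 chunks_done=1
Byte 9 = 0x0A: mode=DATA remaining=8 emitted=2 chunks_done=1
Byte 10 = 'o': mode=DATA remaining=7 emitted=3 chunks_done=1
Byte 11 = 'l': mode=DATA remaining=6 emitted=4 chunks_done=1
Byte 12 = 'z': mode=DATA remaining=5 emitted=5 chunks_done=1
Byte 13 = 'q': mode=DATA remaining=4 emitted=6 chunks_done=1
Byte 14 = '7': mode=DATA remaining=3 emitted=7 chunks_done=1
Byte 15 = 'z': mode=DATA remaining=2 emitted=8 chunks_done=1
Byte 16 = 'f': mode=DATA remaining=1 emitted=9 chunks_done=1
Byte 17 = 'j': mode=DATA_DONE remaining=0 emitted=10 chunks_done=1
Byte 18 = 0x0D: mode=DATA_CR remaining=0 emitted=10 chunks_done=1
Byte 19 = 0x0A: mode=SIZE remaining=0 emitted=10 chunks_done=2
Byte 20 = '0': mode=SIZE remaining=0 emitted=10 chunks_done=2
Byte 21 = 0x0D: mode=SIZE_CR remaining=0 emitted=10 chunks_done=2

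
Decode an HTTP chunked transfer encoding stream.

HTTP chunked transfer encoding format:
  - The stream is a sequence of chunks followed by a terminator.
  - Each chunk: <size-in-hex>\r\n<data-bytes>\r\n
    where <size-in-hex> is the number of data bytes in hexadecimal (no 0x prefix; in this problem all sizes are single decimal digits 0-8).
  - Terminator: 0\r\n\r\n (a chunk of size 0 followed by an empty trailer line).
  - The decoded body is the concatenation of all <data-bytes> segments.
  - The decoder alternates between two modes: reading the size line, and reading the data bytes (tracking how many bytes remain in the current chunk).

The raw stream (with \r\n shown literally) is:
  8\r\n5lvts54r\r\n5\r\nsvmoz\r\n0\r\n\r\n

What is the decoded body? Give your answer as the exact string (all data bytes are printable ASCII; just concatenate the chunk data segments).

Answer: 5lvts54rsvmoz

Derivation:
Chunk 1: stream[0..1]='8' size=0x8=8, data at stream[3..11]='5lvts54r' -> body[0..8], body so far='5lvts54r'
Chunk 2: stream[13..14]='5' size=0x5=5, data at stream[16..21]='svmoz' -> body[8..13], body so far='5lvts54rsvmoz'
Chunk 3: stream[23..24]='0' size=0 (terminator). Final body='5lvts54rsvmoz' (13 bytes)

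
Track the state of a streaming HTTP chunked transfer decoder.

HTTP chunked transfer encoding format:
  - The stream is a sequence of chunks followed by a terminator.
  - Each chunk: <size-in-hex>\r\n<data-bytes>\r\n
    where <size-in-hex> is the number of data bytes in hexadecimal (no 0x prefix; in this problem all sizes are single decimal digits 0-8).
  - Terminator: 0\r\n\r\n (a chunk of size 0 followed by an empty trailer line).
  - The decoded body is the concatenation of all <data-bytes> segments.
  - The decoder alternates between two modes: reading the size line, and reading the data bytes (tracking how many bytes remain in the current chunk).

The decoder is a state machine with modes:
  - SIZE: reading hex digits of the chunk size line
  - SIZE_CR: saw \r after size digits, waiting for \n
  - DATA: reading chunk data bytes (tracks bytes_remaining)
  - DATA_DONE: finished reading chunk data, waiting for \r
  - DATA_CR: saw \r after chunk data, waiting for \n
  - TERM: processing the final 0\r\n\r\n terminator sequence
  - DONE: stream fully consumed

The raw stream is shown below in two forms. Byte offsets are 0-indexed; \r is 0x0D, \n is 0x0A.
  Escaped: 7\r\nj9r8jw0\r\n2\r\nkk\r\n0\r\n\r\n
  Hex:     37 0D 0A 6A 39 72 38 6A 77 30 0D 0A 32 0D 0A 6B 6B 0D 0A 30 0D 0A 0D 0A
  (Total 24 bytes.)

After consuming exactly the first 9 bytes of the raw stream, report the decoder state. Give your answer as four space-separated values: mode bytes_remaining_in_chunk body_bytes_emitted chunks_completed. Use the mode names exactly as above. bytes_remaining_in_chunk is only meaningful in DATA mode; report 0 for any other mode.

Answer: DATA 1 6 0

Derivation:
Byte 0 = '7': mode=SIZE remaining=0 emitted=0 chunks_done=0
Byte 1 = 0x0D: mode=SIZE_CR remaining=0 emitted=0 chunks_done=0
Byte 2 = 0x0A: mode=DATA remaining=7 emitted=0 chunks_done=0
Byte 3 = 'j': mode=DATA remaining=6 emitted=1 chunks_done=0
Byte 4 = '9': mode=DATA remaining=5 emitted=2 chunks_done=0
Byte 5 = 'r': mode=DATA remaining=4 emitted=3 chunks_done=0
Byte 6 = '8': mode=DATA remaining=3 emitted=4 chunks_done=0
Byte 7 = 'j': mode=DATA remaining=2 emitted=5 chunks_done=0
Byte 8 = 'w': mode=DATA remaining=1 emitted=6 chunks_done=0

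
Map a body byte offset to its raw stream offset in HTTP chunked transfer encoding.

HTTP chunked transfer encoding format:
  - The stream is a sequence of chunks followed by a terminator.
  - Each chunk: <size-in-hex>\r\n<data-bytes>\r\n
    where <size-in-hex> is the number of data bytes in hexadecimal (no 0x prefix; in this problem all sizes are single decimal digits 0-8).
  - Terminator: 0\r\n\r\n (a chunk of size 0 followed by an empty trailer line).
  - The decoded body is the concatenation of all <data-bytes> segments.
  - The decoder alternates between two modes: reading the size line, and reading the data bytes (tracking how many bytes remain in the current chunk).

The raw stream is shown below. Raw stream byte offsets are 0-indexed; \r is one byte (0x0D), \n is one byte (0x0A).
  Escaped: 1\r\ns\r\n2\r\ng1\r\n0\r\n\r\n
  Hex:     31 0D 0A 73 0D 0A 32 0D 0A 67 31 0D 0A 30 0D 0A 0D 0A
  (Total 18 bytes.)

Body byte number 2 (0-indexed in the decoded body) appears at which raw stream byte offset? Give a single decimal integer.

Chunk 1: stream[0..1]='1' size=0x1=1, data at stream[3..4]='s' -> body[0..1], body so far='s'
Chunk 2: stream[6..7]='2' size=0x2=2, data at stream[9..11]='g1' -> body[1..3], body so far='sg1'
Chunk 3: stream[13..14]='0' size=0 (terminator). Final body='sg1' (3 bytes)
Body byte 2 at stream offset 10

Answer: 10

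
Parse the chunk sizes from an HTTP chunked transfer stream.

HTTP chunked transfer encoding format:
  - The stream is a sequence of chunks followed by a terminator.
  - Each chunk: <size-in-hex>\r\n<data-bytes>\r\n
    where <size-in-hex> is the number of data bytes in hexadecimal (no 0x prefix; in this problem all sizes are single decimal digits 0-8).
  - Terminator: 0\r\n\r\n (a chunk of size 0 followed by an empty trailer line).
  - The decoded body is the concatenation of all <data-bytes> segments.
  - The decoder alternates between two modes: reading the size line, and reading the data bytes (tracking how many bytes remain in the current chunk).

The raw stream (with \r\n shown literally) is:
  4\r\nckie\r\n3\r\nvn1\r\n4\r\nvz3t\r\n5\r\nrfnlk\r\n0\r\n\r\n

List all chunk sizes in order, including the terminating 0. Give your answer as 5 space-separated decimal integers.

Answer: 4 3 4 5 0

Derivation:
Chunk 1: stream[0..1]='4' size=0x4=4, data at stream[3..7]='ckie' -> body[0..4], body so far='ckie'
Chunk 2: stream[9..10]='3' size=0x3=3, data at stream[12..15]='vn1' -> body[4..7], body so far='ckievn1'
Chunk 3: stream[17..18]='4' size=0x4=4, data at stream[20..24]='vz3t' -> body[7..11], body so far='ckievn1vz3t'
Chunk 4: stream[26..27]='5' size=0x5=5, data at stream[29..34]='rfnlk' -> body[11..16], body so far='ckievn1vz3trfnlk'
Chunk 5: stream[36..37]='0' size=0 (terminator). Final body='ckievn1vz3trfnlk' (16 bytes)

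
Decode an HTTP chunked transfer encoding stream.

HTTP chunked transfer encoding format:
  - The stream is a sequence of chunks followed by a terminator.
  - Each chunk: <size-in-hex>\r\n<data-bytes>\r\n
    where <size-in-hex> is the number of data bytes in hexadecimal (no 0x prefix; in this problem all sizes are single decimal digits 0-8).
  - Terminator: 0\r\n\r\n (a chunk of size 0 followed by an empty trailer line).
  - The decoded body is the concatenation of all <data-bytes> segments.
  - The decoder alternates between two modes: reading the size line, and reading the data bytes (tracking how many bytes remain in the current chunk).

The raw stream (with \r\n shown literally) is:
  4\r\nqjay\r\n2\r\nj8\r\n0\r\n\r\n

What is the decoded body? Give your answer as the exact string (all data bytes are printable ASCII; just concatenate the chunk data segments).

Chunk 1: stream[0..1]='4' size=0x4=4, data at stream[3..7]='qjay' -> body[0..4], body so far='qjay'
Chunk 2: stream[9..10]='2' size=0x2=2, data at stream[12..14]='j8' -> body[4..6], body so far='qjayj8'
Chunk 3: stream[16..17]='0' size=0 (terminator). Final body='qjayj8' (6 bytes)

Answer: qjayj8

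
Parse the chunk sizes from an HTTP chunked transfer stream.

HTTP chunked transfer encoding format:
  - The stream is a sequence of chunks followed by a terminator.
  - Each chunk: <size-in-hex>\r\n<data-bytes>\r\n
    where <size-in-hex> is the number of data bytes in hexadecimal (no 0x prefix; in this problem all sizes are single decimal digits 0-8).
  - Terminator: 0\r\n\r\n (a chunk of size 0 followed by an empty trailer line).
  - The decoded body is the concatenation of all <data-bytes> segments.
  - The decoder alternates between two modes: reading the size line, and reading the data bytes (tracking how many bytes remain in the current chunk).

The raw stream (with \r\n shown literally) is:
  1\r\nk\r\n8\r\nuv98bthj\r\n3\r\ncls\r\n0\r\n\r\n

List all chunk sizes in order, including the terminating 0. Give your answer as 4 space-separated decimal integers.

Answer: 1 8 3 0

Derivation:
Chunk 1: stream[0..1]='1' size=0x1=1, data at stream[3..4]='k' -> body[0..1], body so far='k'
Chunk 2: stream[6..7]='8' size=0x8=8, data at stream[9..17]='uv98bthj' -> body[1..9], body so far='kuv98bthj'
Chunk 3: stream[19..20]='3' size=0x3=3, data at stream[22..25]='cls' -> body[9..12], body so far='kuv98bthjcls'
Chunk 4: stream[27..28]='0' size=0 (terminator). Final body='kuv98bthjcls' (12 bytes)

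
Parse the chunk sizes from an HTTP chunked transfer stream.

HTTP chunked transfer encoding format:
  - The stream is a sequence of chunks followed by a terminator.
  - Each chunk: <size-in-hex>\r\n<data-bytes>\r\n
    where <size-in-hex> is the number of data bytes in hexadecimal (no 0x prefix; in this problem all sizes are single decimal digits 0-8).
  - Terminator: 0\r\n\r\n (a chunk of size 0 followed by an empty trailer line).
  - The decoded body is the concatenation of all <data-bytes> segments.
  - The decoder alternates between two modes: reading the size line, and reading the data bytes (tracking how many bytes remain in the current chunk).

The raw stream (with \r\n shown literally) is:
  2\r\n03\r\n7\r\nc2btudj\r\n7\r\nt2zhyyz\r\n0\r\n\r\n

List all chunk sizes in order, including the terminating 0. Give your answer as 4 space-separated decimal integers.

Chunk 1: stream[0..1]='2' size=0x2=2, data at stream[3..5]='03' -> body[0..2], body so far='03'
Chunk 2: stream[7..8]='7' size=0x7=7, data at stream[10..17]='c2btudj' -> body[2..9], body so far='03c2btudj'
Chunk 3: stream[19..20]='7' size=0x7=7, data at stream[22..29]='t2zhyyz' -> body[9..16], body so far='03c2btudjt2zhyyz'
Chunk 4: stream[31..32]='0' size=0 (terminator). Final body='03c2btudjt2zhyyz' (16 bytes)

Answer: 2 7 7 0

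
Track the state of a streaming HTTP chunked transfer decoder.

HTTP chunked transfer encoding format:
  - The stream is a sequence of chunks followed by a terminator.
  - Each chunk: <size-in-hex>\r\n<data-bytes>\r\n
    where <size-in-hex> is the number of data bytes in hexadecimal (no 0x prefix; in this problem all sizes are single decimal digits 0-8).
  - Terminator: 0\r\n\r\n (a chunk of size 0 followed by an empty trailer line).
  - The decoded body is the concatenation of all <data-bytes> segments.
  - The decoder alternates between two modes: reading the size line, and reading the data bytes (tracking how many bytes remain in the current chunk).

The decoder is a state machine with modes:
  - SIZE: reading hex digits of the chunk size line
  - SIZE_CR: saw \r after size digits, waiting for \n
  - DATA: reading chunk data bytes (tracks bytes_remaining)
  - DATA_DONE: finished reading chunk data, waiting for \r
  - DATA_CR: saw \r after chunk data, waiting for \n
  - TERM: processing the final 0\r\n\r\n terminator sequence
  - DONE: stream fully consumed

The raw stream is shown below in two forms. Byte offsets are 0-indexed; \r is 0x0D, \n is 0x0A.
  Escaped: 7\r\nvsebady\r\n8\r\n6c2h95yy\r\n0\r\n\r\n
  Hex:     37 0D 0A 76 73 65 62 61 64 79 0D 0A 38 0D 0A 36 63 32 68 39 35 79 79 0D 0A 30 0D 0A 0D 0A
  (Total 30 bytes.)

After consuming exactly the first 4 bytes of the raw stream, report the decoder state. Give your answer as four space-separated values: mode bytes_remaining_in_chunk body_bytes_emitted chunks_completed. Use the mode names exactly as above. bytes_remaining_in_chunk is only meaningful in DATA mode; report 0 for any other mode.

Byte 0 = '7': mode=SIZE remaining=0 emitted=0 chunks_done=0
Byte 1 = 0x0D: mode=SIZE_CR remaining=0 emitted=0 chunks_done=0
Byte 2 = 0x0A: mode=DATA remaining=7 emitted=0 chunks_done=0
Byte 3 = 'v': mode=DATA remaining=6 emitted=1 chunks_done=0

Answer: DATA 6 1 0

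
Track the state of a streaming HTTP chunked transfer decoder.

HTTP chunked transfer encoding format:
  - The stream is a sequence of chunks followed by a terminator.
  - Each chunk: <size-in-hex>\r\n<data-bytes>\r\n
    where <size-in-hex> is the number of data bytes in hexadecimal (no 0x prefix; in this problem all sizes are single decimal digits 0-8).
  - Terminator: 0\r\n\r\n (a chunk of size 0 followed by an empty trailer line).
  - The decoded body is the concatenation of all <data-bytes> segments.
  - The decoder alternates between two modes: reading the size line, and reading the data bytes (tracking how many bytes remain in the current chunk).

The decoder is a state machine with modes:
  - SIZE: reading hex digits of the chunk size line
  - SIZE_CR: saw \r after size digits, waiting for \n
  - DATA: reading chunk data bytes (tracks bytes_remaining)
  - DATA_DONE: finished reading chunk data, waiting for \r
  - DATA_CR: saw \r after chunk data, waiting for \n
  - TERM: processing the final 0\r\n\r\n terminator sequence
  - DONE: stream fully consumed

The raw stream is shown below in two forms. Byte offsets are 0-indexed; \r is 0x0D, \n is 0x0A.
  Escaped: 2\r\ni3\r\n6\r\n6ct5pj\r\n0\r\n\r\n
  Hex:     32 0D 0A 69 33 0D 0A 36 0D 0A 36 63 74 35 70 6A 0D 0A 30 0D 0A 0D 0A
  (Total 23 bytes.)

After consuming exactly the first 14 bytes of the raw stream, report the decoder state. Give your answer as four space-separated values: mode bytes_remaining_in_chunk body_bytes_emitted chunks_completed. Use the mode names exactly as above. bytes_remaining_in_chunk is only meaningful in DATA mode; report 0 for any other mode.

Answer: DATA 2 6 1

Derivation:
Byte 0 = '2': mode=SIZE remaining=0 emitted=0 chunks_done=0
Byte 1 = 0x0D: mode=SIZE_CR remaining=0 emitted=0 chunks_done=0
Byte 2 = 0x0A: mode=DATA remaining=2 emitted=0 chunks_done=0
Byte 3 = 'i': mode=DATA remaining=1 emitted=1 chunks_done=0
Byte 4 = '3': mode=DATA_DONE remaining=0 emitted=2 chunks_done=0
Byte 5 = 0x0D: mode=DATA_CR remaining=0 emitted=2 chunks_done=0
Byte 6 = 0x0A: mode=SIZE remaining=0 emitted=2 chunks_done=1
Byte 7 = '6': mode=SIZE remaining=0 emitted=2 chunks_done=1
Byte 8 = 0x0D: mode=SIZE_CR remaining=0 emitted=2 chunks_done=1
Byte 9 = 0x0A: mode=DATA remaining=6 emitted=2 chunks_done=1
Byte 10 = '6': mode=DATA remaining=5 emitted=3 chunks_done=1
Byte 11 = 'c': mode=DATA remaining=4 emitted=4 chunks_done=1
Byte 12 = 't': mode=DATA remaining=3 emitted=5 chunks_done=1
Byte 13 = '5': mode=DATA remaining=2 emitted=6 chunks_done=1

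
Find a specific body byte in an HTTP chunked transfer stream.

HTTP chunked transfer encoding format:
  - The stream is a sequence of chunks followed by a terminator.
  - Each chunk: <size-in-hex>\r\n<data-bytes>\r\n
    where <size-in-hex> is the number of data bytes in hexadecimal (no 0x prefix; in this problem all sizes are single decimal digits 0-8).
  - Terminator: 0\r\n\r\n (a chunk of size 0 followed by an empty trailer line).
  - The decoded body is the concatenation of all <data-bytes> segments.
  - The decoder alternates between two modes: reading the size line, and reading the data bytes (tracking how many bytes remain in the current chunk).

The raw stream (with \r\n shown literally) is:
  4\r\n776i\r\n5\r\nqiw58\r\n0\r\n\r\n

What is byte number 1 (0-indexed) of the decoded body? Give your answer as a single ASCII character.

Chunk 1: stream[0..1]='4' size=0x4=4, data at stream[3..7]='776i' -> body[0..4], body so far='776i'
Chunk 2: stream[9..10]='5' size=0x5=5, data at stream[12..17]='qiw58' -> body[4..9], body so far='776iqiw58'
Chunk 3: stream[19..20]='0' size=0 (terminator). Final body='776iqiw58' (9 bytes)
Body byte 1 = '7'

Answer: 7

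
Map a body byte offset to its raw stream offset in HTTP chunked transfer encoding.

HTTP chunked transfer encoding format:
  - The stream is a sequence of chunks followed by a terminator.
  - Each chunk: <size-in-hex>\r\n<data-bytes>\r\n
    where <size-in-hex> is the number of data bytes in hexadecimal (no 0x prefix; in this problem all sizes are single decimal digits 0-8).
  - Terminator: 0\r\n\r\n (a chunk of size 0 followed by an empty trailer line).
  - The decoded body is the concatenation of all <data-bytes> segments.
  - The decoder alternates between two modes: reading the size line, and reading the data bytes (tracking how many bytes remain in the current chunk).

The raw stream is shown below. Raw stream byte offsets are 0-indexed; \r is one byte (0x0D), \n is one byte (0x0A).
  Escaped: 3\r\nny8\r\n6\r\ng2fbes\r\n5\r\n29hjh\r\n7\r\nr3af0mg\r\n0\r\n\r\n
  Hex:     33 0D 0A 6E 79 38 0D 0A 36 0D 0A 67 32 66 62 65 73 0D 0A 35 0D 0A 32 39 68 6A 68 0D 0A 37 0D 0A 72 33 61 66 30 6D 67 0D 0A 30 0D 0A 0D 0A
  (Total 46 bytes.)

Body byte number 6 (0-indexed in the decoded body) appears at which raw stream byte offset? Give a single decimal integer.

Answer: 14

Derivation:
Chunk 1: stream[0..1]='3' size=0x3=3, data at stream[3..6]='ny8' -> body[0..3], body so far='ny8'
Chunk 2: stream[8..9]='6' size=0x6=6, data at stream[11..17]='g2fbes' -> body[3..9], body so far='ny8g2fbes'
Chunk 3: stream[19..20]='5' size=0x5=5, data at stream[22..27]='29hjh' -> body[9..14], body so far='ny8g2fbes29hjh'
Chunk 4: stream[29..30]='7' size=0x7=7, data at stream[32..39]='r3af0mg' -> body[14..21], body so far='ny8g2fbes29hjhr3af0mg'
Chunk 5: stream[41..42]='0' size=0 (terminator). Final body='ny8g2fbes29hjhr3af0mg' (21 bytes)
Body byte 6 at stream offset 14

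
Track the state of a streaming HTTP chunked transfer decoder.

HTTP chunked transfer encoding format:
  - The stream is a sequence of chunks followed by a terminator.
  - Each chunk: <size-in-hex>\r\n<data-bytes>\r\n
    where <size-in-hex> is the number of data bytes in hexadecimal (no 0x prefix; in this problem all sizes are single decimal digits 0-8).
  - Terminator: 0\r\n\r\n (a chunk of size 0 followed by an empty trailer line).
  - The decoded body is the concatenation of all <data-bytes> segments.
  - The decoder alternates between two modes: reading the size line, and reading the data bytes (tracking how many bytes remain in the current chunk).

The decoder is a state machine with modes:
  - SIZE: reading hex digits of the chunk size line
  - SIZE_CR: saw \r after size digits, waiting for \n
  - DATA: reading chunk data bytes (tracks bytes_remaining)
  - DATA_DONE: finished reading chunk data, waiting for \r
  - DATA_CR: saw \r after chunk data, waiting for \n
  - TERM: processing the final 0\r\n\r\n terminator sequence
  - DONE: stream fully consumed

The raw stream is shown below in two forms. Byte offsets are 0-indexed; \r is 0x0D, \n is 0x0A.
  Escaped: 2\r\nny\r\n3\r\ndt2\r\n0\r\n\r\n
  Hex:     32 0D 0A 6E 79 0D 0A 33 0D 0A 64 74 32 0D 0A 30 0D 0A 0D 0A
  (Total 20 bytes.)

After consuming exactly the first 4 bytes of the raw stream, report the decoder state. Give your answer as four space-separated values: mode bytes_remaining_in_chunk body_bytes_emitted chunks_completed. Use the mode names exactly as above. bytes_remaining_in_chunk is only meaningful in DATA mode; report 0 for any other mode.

Byte 0 = '2': mode=SIZE remaining=0 emitted=0 chunks_done=0
Byte 1 = 0x0D: mode=SIZE_CR remaining=0 emitted=0 chunks_done=0
Byte 2 = 0x0A: mode=DATA remaining=2 emitted=0 chunks_done=0
Byte 3 = 'n': mode=DATA remaining=1 emitted=1 chunks_done=0

Answer: DATA 1 1 0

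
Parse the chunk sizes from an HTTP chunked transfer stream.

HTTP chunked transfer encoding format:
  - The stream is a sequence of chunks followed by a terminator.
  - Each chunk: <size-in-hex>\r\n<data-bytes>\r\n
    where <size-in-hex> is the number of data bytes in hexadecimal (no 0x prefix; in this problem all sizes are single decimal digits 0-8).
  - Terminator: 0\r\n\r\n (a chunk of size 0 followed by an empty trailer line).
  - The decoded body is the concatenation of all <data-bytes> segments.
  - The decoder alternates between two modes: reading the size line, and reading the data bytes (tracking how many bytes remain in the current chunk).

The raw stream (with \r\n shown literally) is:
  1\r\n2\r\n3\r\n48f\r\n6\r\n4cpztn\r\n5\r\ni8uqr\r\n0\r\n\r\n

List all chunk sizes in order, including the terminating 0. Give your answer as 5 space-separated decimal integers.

Chunk 1: stream[0..1]='1' size=0x1=1, data at stream[3..4]='2' -> body[0..1], body so far='2'
Chunk 2: stream[6..7]='3' size=0x3=3, data at stream[9..12]='48f' -> body[1..4], body so far='248f'
Chunk 3: stream[14..15]='6' size=0x6=6, data at stream[17..23]='4cpztn' -> body[4..10], body so far='248f4cpztn'
Chunk 4: stream[25..26]='5' size=0x5=5, data at stream[28..33]='i8uqr' -> body[10..15], body so far='248f4cpztni8uqr'
Chunk 5: stream[35..36]='0' size=0 (terminator). Final body='248f4cpztni8uqr' (15 bytes)

Answer: 1 3 6 5 0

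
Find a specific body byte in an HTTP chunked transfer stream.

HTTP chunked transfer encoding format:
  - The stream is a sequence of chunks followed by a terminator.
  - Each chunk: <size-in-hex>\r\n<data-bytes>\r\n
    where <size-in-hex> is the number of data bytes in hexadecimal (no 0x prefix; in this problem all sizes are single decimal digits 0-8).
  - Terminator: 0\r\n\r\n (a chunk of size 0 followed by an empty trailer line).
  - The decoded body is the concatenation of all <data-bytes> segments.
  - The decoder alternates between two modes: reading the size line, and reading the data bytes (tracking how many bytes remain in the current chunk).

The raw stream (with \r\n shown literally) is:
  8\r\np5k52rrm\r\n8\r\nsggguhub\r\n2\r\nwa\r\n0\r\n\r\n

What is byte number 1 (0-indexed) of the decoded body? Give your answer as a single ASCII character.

Answer: 5

Derivation:
Chunk 1: stream[0..1]='8' size=0x8=8, data at stream[3..11]='p5k52rrm' -> body[0..8], body so far='p5k52rrm'
Chunk 2: stream[13..14]='8' size=0x8=8, data at stream[16..24]='sggguhub' -> body[8..16], body so far='p5k52rrmsggguhub'
Chunk 3: stream[26..27]='2' size=0x2=2, data at stream[29..31]='wa' -> body[16..18], body so far='p5k52rrmsggguhubwa'
Chunk 4: stream[33..34]='0' size=0 (terminator). Final body='p5k52rrmsggguhubwa' (18 bytes)
Body byte 1 = '5'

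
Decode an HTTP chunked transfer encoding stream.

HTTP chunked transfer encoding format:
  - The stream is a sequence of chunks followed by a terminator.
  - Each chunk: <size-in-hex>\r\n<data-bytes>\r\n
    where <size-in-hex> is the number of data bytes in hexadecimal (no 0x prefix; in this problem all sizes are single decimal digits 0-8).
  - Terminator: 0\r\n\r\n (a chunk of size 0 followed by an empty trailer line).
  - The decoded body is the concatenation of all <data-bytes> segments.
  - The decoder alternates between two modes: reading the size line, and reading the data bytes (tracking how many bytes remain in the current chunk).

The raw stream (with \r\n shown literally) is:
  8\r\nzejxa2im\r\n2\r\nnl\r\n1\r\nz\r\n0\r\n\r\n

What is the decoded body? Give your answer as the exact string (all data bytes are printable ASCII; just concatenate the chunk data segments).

Chunk 1: stream[0..1]='8' size=0x8=8, data at stream[3..11]='zejxa2im' -> body[0..8], body so far='zejxa2im'
Chunk 2: stream[13..14]='2' size=0x2=2, data at stream[16..18]='nl' -> body[8..10], body so far='zejxa2imnl'
Chunk 3: stream[20..21]='1' size=0x1=1, data at stream[23..24]='z' -> body[10..11], body so far='zejxa2imnlz'
Chunk 4: stream[26..27]='0' size=0 (terminator). Final body='zejxa2imnlz' (11 bytes)

Answer: zejxa2imnlz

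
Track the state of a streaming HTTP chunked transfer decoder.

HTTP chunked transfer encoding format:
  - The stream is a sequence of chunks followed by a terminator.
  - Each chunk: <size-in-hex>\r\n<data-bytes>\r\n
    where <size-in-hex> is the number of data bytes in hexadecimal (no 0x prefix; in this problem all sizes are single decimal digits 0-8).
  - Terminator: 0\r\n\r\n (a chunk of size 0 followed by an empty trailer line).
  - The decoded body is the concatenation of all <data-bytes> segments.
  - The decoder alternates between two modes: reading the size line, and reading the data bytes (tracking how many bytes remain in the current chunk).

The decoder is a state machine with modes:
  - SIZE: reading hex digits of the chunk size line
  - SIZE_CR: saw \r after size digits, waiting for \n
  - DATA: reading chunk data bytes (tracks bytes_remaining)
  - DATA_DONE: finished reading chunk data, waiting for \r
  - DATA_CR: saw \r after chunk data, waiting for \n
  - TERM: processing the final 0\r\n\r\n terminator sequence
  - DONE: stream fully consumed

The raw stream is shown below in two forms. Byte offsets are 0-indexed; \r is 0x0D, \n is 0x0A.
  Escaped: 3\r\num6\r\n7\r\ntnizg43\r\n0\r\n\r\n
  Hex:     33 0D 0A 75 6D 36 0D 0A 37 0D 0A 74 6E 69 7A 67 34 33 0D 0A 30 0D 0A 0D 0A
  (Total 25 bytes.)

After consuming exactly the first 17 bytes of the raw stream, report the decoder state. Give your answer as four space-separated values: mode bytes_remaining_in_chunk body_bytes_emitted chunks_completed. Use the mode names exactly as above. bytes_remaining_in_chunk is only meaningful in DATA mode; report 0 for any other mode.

Byte 0 = '3': mode=SIZE remaining=0 emitted=0 chunks_done=0
Byte 1 = 0x0D: mode=SIZE_CR remaining=0 emitted=0 chunks_done=0
Byte 2 = 0x0A: mode=DATA remaining=3 emitted=0 chunks_done=0
Byte 3 = 'u': mode=DATA remaining=2 emitted=1 chunks_done=0
Byte 4 = 'm': mode=DATA remaining=1 emitted=2 chunks_done=0
Byte 5 = '6': mode=DATA_DONE remaining=0 emitted=3 chunks_done=0
Byte 6 = 0x0D: mode=DATA_CR remaining=0 emitted=3 chunks_done=0
Byte 7 = 0x0A: mode=SIZE remaining=0 emitted=3 chunks_done=1
Byte 8 = '7': mode=SIZE remaining=0 emitted=3 chunks_done=1
Byte 9 = 0x0D: mode=SIZE_CR remaining=0 emitted=3 chunks_done=1
Byte 10 = 0x0A: mode=DATA remaining=7 emitted=3 chunks_done=1
Byte 11 = 't': mode=DATA remaining=6 emitted=4 chunks_done=1
Byte 12 = 'n': mode=DATA remaining=5 emitted=5 chunks_done=1
Byte 13 = 'i': mode=DATA remaining=4 emitted=6 chunks_done=1
Byte 14 = 'z': mode=DATA remaining=3 emitted=7 chunks_done=1
Byte 15 = 'g': mode=DATA remaining=2 emitted=8 chunks_done=1
Byte 16 = '4': mode=DATA remaining=1 emitted=9 chunks_done=1

Answer: DATA 1 9 1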